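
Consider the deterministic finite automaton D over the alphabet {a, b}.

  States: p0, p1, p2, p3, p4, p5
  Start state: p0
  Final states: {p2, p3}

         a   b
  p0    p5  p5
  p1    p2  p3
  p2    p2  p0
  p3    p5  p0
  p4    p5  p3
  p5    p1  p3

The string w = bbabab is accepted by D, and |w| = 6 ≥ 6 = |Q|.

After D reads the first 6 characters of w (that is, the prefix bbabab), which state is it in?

Run of D on the first 6 characters of w = b b a b a b:
  step 0: p0  (start)
  step 1: p5  (read b: p0→p5)
  step 2: p3  (read b: p5→p3)
  step 3: p5  (read a: p3→p5)
  step 4: p3  (read b: p5→p3)
  step 5: p5  (read a: p3→p5)
  step 6: p3  (read b: p5→p3)

After reading 6 characters, D is in state p3.

p3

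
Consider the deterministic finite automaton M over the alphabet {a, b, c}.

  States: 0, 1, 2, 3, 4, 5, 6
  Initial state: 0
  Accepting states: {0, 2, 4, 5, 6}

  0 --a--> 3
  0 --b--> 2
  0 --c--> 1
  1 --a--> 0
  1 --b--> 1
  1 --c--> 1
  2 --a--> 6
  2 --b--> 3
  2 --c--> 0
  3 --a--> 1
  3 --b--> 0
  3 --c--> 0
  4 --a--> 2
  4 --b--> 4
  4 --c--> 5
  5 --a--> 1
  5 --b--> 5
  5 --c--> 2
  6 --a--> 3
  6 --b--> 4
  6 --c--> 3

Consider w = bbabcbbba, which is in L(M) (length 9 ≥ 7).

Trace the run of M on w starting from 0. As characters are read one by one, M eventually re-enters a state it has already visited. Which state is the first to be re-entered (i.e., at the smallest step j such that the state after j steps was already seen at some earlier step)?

1

Run of M on w = b b a b c b b b a:
  step 0: 0  (start)
  step 1: 2  (read b: 0→2)
  step 2: 3  (read b: 2→3)
  step 3: 1  (read a: 3→1)
  step 4: 1  (read b: 1→1)   ← first repeat (1 seen earlier)
  step 5: 1  (read c: 1→1)
  step 6: 1  (read b: 1→1)
  step 7: 1  (read b: 1→1)
  step 8: 1  (read b: 1→1)
  step 9: 0  (read a: 1→0)

The earliest repeat is at step j = 4: M is in 1, which it already visited at step i = 3.
With |Q| = 7, pigeonhole forces a state repeat no later than step 7; the substring read between the first and second visits to that state can be pumped.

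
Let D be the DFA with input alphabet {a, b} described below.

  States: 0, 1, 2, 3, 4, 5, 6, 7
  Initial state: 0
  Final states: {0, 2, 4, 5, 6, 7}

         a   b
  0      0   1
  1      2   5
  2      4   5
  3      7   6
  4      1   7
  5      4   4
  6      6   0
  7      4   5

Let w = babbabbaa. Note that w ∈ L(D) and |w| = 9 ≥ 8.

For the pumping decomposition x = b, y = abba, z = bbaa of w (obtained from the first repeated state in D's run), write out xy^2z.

babbaabbabbaa

xy^2z = b·abba·abba·bbaa = babbaabbabbaa.
Reading y = abba takes D from 1 back to 1, so after x·y·y the machine is still in 1, and z then leads to the accepting state 2. Hence babbaabbabbaa ∈ L(D).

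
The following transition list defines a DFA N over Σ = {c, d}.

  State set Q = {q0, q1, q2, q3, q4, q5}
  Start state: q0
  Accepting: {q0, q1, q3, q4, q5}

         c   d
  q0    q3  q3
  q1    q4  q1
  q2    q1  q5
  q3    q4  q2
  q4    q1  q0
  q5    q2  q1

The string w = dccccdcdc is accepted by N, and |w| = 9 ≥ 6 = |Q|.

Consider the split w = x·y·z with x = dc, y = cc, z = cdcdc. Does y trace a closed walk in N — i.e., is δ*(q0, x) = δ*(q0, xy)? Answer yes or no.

yes

Run of N on the first 4 characters of w = d c c c:
  step 0: q0  (start)
  step 1: q3  (read d: q0→q3)
  step 2: q4  (read c: q3→q4)
  step 3: q1  (read c: q4→q1)
  step 4: q4  (read c: q1→q4)

After x (step 2): q4. After xy (step 4): q4.
They match, so y = cc drives N around a cycle from q4 back to itself; pumping y any number of times keeps N in q4 before reading z, and xyⁱz ∈ L(N) for every i ≥ 0.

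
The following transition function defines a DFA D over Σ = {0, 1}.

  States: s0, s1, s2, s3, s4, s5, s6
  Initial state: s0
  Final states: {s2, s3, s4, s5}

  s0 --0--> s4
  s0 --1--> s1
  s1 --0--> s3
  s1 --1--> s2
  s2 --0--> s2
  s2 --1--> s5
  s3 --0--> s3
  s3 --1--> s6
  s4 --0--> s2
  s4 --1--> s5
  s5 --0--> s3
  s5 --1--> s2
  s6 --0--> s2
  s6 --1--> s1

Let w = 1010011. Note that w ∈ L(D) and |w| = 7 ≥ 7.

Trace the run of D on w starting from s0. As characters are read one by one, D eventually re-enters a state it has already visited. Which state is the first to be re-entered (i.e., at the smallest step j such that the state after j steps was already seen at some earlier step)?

s2

State sequence: s0 -1-> s1 -0-> s3 -1-> s6 -0-> s2 -0-> s2 -1-> s5 -1-> s2
First repeat at step 5: s2 was already visited.

The earliest repeat is at step j = 5: D is in s2, which it already visited at step i = 4.
The DFA has 7 states, so the proof of the pumping lemma guarantees a repeated state among the first 7+1 visited; the segment between the two visits is the pumpable y.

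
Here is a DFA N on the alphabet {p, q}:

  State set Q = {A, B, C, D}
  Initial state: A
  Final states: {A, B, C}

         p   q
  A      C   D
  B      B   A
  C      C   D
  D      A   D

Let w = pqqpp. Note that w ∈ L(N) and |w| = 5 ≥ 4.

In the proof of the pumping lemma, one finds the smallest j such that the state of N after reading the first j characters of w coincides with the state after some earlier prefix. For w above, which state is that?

D

State sequence: A -p-> C -q-> D -q-> D -p-> A -p-> C
First repeat at step 3: D was already visited.

The earliest repeat is at step j = 3: N is in D, which it already visited at step i = 2.
With |Q| = 4, pigeonhole forces a state repeat no later than step 4; the substring read between the first and second visits to that state can be pumped.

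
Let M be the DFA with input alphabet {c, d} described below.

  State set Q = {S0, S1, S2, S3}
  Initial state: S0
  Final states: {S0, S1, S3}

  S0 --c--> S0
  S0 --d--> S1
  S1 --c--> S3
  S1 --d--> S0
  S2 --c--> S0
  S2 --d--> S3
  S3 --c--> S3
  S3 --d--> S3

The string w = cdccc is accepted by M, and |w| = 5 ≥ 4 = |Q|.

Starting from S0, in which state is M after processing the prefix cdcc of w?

S3

State sequence: S0 -c-> S0 -d-> S1 -c-> S3 -c-> S3

After reading 4 characters, M is in state S3.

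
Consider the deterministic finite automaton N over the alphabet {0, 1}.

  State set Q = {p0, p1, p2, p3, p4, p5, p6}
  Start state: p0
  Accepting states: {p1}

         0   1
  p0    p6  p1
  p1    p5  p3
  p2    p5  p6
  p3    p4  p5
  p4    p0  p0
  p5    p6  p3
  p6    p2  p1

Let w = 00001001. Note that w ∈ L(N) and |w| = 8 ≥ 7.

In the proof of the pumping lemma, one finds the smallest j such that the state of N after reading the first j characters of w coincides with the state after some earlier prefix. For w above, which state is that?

p6

Run of N on w = 0 0 0 0 1 0 0 1:
  step 0: p0  (start)
  step 1: p6  (read 0: p0→p6)
  step 2: p2  (read 0: p6→p2)
  step 3: p5  (read 0: p2→p5)
  step 4: p6  (read 0: p5→p6)   ← first repeat (p6 seen earlier)
  step 5: p1  (read 1: p6→p1)
  step 6: p5  (read 0: p1→p5)
  step 7: p6  (read 0: p5→p6)
  step 8: p1  (read 1: p6→p1)

The earliest repeat is at step j = 4: N is in p6, which it already visited at step i = 1.
With |Q| = 7, pigeonhole forces a state repeat no later than step 7; the substring read between the first and second visits to that state can be pumped.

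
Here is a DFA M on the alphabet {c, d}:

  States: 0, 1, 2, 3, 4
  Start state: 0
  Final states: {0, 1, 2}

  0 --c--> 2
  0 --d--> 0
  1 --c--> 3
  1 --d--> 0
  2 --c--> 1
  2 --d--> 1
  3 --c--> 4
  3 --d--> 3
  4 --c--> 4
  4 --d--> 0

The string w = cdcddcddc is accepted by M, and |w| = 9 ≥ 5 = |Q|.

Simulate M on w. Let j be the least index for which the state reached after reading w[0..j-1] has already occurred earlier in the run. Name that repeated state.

Run of M on w = c d c d d c d d c:
  step 0: 0  (start)
  step 1: 2  (read c: 0→2)
  step 2: 1  (read d: 2→1)
  step 3: 3  (read c: 1→3)
  step 4: 3  (read d: 3→3)   ← first repeat (3 seen earlier)
  step 5: 3  (read d: 3→3)
  step 6: 4  (read c: 3→4)
  step 7: 0  (read d: 4→0)
  step 8: 0  (read d: 0→0)
  step 9: 2  (read c: 0→2)

The earliest repeat is at step j = 4: M is in 3, which it already visited at step i = 3.
The DFA has 5 states, so the proof of the pumping lemma guarantees a repeated state among the first 5+1 visited; the segment between the two visits is the pumpable y.

3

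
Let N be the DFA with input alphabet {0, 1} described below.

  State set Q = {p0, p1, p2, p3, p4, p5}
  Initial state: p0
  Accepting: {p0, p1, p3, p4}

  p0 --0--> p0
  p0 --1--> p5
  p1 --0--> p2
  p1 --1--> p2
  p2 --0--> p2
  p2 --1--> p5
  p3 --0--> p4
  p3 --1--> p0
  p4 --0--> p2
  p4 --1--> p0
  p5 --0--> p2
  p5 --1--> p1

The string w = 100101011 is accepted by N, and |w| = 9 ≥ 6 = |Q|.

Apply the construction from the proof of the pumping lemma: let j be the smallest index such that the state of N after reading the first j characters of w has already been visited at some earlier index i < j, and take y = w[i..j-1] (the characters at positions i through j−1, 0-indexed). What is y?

State sequence: p0 -1-> p5 -0-> p2 -0-> p2 -1-> p5 -0-> p2 -1-> p5 -0-> p2 -1-> p5 -1-> p1
First repeat at step 3: p2 was already visited.

So i = 2, j = 3, giving x = w[0:2] = 10, y = w[2:3] = 0, z = w[3:9] = 101011.
Check: |xy| = 3 ≤ 6 and |y| = 1 ≥ 1. Reading y takes N from p2 back to p2, so every xyⁱz is accepted.
With |Q| = 6, pigeonhole forces a state repeat no later than step 6; the substring read between the first and second visits to that state can be pumped.

0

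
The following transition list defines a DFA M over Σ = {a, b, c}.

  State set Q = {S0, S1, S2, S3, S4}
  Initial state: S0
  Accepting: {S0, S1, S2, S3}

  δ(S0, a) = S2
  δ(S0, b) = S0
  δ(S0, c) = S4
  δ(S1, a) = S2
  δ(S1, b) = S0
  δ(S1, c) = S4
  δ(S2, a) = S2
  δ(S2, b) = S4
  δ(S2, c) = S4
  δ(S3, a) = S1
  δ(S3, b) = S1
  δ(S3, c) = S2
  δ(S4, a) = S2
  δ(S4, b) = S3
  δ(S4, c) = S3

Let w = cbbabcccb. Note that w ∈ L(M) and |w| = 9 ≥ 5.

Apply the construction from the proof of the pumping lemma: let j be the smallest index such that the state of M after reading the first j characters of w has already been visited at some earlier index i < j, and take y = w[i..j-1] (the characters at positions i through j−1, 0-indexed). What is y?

bbab

Run of M on w = c b b a b c c c b:
  step 0: S0  (start)
  step 1: S4  (read c: S0→S4)
  step 2: S3  (read b: S4→S3)
  step 3: S1  (read b: S3→S1)
  step 4: S2  (read a: S1→S2)
  step 5: S4  (read b: S2→S4)   ← first repeat (S4 seen earlier)
  step 6: S3  (read c: S4→S3)
  step 7: S2  (read c: S3→S2)
  step 8: S4  (read c: S2→S4)
  step 9: S3  (read b: S4→S3)

So i = 1, j = 5, giving x = w[0:1] = c, y = w[1:5] = bbab, z = w[5:9] = cccb.
Check: |xy| = 5 ≤ 5 and |y| = 4 ≥ 1. Reading y takes M from S4 back to S4, so every xyⁱz is accepted.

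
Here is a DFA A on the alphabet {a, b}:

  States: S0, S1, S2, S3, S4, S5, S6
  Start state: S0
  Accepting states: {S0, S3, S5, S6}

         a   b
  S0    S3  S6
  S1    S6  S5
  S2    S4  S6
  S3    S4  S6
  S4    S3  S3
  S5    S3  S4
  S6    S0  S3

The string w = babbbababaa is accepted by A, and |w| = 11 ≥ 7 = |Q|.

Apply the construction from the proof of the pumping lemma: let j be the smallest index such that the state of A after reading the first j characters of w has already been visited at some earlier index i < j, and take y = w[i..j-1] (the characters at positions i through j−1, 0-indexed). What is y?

ba

Run of A on w = b a b b b a b a b a a:
  step 0: S0  (start)
  step 1: S6  (read b: S0→S6)
  step 2: S0  (read a: S6→S0)   ← first repeat (S0 seen earlier)
  step 3: S6  (read b: S0→S6)
  step 4: S3  (read b: S6→S3)
  step 5: S6  (read b: S3→S6)
  step 6: S0  (read a: S6→S0)
  step 7: S6  (read b: S0→S6)
  step 8: S0  (read a: S6→S0)
  step 9: S6  (read b: S0→S6)
  step 10: S0  (read a: S6→S0)
  step 11: S3  (read a: S0→S3)

So i = 0, j = 2, giving x = w[0:0] = ε, y = w[0:2] = ba, z = w[2:11] = bbbababaa.
Check: |xy| = 2 ≤ 7 and |y| = 2 ≥ 1. Reading y takes A from S0 back to S0, so every xyⁱz is accepted.
With |Q| = 7, pigeonhole forces a state repeat no later than step 7; the substring read between the first and second visits to that state can be pumped.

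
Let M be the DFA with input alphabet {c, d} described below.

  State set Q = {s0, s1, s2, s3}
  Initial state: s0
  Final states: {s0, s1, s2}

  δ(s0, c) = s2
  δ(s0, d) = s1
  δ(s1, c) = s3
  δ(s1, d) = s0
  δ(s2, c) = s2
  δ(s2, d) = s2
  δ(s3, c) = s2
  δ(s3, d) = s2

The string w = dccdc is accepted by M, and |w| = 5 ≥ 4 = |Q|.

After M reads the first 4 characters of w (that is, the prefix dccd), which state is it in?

s2

State sequence: s0 -d-> s1 -c-> s3 -c-> s2 -d-> s2

After reading 4 characters, M is in state s2.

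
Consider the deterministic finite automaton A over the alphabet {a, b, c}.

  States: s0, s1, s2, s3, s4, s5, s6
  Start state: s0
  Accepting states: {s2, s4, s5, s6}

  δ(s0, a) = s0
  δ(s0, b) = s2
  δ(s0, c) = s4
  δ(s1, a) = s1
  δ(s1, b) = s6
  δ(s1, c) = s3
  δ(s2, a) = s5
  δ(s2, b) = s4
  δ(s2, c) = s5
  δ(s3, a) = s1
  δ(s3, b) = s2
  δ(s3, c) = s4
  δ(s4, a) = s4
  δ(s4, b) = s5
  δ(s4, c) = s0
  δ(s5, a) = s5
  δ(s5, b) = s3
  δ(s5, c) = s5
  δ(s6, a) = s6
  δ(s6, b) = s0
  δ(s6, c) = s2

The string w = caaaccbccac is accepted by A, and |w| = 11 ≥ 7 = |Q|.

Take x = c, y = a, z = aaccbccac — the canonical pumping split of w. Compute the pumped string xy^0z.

xy⁰z = xz = c·aaccbccac = caaccbccac.
Reading y = a takes A from s4 back to s4, so after x the machine is still in s4, and z then leads to the accepting state s5. Hence caaccbccac ∈ L(A).

caaccbccac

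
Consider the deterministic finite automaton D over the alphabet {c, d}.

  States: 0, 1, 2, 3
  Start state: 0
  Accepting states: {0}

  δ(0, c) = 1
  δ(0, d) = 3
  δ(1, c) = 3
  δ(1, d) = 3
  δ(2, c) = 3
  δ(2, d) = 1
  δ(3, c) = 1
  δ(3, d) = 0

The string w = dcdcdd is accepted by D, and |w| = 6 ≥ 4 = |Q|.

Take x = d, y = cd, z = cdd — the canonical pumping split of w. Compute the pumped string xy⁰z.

xy⁰z = xz = d·cdd = dcdd.
Reading y = cd takes D from 3 back to 3, so after x the machine is still in 3, and z then leads to the accepting state 0. Hence dcdd ∈ L(D).

dcdd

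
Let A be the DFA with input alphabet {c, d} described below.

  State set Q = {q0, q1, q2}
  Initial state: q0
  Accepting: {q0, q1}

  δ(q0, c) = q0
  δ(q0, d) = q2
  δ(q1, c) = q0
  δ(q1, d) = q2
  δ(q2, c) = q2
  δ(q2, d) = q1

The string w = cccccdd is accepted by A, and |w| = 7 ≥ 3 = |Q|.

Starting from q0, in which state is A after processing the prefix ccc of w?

State sequence: q0 -c-> q0 -c-> q0 -c-> q0

After reading 3 characters, A is in state q0.

q0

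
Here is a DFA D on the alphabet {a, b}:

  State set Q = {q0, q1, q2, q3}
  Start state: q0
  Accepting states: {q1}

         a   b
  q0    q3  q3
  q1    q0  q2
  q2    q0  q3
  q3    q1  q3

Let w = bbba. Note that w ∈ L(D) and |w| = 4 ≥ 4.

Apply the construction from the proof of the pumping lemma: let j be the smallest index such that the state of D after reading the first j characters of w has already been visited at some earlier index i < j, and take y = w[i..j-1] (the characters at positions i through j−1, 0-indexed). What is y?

b

Run of D on w = b b b a:
  step 0: q0  (start)
  step 1: q3  (read b: q0→q3)
  step 2: q3  (read b: q3→q3)   ← first repeat (q3 seen earlier)
  step 3: q3  (read b: q3→q3)
  step 4: q1  (read a: q3→q1)

So i = 1, j = 2, giving x = w[0:1] = b, y = w[1:2] = b, z = w[2:4] = ba.
Check: |xy| = 2 ≤ 4 and |y| = 1 ≥ 1. Reading y takes D from q3 back to q3, so every xyⁱz is accepted.
Pumping length from the standard proof: p = 4 (the number of states). The repeated state found above gives |xy| = j ≤ 4 and |y| = j − i ≥ 1.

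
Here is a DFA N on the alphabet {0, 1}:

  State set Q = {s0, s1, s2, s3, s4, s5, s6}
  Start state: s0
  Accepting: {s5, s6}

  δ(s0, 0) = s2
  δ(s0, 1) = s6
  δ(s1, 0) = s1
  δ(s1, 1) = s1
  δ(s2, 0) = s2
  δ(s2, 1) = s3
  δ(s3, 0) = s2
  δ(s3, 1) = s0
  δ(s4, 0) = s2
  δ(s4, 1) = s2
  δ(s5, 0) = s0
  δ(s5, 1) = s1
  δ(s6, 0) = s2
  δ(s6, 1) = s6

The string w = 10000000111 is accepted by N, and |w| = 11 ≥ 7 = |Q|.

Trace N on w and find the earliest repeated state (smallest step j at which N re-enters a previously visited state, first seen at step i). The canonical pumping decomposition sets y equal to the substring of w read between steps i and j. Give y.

0

Run of N on w = 1 0 0 0 0 0 0 0 1 1 1:
  step 0: s0  (start)
  step 1: s6  (read 1: s0→s6)
  step 2: s2  (read 0: s6→s2)
  step 3: s2  (read 0: s2→s2)   ← first repeat (s2 seen earlier)
  step 4: s2  (read 0: s2→s2)
  step 5: s2  (read 0: s2→s2)
  step 6: s2  (read 0: s2→s2)
  step 7: s2  (read 0: s2→s2)
  step 8: s2  (read 0: s2→s2)
  step 9: s3  (read 1: s2→s3)
  step 10: s0  (read 1: s3→s0)
  step 11: s6  (read 1: s0→s6)

So i = 2, j = 3, giving x = w[0:2] = 10, y = w[2:3] = 0, z = w[3:11] = 00000111.
Check: |xy| = 3 ≤ 7 and |y| = 1 ≥ 1. Reading y takes N from s2 back to s2, so every xyⁱz is accepted.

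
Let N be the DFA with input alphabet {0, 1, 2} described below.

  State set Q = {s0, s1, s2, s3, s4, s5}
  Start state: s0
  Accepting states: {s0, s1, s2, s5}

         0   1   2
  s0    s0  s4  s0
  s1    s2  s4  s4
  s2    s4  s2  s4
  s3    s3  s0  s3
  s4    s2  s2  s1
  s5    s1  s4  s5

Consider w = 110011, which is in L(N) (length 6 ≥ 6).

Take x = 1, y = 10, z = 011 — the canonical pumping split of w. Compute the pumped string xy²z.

11010011

xy^2z = 1·10·10·011 = 11010011.
Reading y = 10 takes N from s4 back to s4, so after x·y·y the machine is still in s4, and z then leads to the accepting state s2. Hence 11010011 ∈ L(N).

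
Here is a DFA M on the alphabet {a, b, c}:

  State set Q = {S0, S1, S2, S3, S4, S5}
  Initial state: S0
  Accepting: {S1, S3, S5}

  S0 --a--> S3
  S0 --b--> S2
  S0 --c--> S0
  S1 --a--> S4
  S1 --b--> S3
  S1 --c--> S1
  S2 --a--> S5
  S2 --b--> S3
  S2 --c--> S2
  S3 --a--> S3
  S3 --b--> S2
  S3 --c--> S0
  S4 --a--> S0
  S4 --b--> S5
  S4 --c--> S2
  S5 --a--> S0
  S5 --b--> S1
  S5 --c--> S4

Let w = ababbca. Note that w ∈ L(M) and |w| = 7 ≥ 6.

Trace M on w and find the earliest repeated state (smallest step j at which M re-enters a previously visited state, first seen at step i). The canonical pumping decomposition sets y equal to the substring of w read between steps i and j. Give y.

State sequence: S0 -a-> S3 -b-> S2 -a-> S5 -b-> S1 -b-> S3 -c-> S0 -a-> S3
First repeat at step 5: S3 was already visited.

So i = 1, j = 5, giving x = w[0:1] = a, y = w[1:5] = babb, z = w[5:7] = ca.
Check: |xy| = 5 ≤ 6 and |y| = 4 ≥ 1. Reading y takes M from S3 back to S3, so every xyⁱz is accepted.

babb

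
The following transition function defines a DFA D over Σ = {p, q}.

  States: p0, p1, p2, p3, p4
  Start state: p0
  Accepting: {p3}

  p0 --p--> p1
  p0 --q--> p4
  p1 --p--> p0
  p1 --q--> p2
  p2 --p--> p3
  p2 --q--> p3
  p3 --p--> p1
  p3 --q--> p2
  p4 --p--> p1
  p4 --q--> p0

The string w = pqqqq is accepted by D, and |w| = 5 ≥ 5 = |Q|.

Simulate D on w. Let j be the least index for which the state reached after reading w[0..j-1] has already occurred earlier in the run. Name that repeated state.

p2

Run of D on w = p q q q q:
  step 0: p0  (start)
  step 1: p1  (read p: p0→p1)
  step 2: p2  (read q: p1→p2)
  step 3: p3  (read q: p2→p3)
  step 4: p2  (read q: p3→p2)   ← first repeat (p2 seen earlier)
  step 5: p3  (read q: p2→p3)

The earliest repeat is at step j = 4: D is in p2, which it already visited at step i = 2.
Pumping length from the standard proof: p = 5 (the number of states). The repeated state found above gives |xy| = j ≤ 5 and |y| = j − i ≥ 1.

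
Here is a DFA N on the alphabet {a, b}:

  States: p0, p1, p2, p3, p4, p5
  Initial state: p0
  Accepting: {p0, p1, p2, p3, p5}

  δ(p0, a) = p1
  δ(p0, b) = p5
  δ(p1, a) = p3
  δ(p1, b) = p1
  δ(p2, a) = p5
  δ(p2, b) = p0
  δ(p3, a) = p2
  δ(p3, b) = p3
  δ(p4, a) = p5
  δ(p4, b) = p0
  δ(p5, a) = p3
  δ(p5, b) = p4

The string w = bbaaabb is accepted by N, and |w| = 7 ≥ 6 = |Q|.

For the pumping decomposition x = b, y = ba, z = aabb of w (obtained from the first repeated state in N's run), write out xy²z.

xy^2z = b·ba·ba·aabb = bbabaaabb.
Reading y = ba takes N from p5 back to p5, so after x·y·y the machine is still in p5, and z then leads to the accepting state p5. Hence bbabaaabb ∈ L(N).

bbabaaabb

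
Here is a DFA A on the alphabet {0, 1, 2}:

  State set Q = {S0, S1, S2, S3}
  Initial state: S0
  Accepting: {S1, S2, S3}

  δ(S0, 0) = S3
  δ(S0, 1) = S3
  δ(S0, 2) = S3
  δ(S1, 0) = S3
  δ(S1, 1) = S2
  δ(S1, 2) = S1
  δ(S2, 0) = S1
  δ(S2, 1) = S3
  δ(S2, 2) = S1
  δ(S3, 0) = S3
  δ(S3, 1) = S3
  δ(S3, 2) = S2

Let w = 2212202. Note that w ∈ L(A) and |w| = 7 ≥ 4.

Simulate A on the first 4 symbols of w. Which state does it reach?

S2

Run of A on the first 4 characters of w = 2 2 1 2:
  step 0: S0  (start)
  step 1: S3  (read 2: S0→S3)
  step 2: S2  (read 2: S3→S2)
  step 3: S3  (read 1: S2→S3)
  step 4: S2  (read 2: S3→S2)

After reading 4 characters, A is in state S2.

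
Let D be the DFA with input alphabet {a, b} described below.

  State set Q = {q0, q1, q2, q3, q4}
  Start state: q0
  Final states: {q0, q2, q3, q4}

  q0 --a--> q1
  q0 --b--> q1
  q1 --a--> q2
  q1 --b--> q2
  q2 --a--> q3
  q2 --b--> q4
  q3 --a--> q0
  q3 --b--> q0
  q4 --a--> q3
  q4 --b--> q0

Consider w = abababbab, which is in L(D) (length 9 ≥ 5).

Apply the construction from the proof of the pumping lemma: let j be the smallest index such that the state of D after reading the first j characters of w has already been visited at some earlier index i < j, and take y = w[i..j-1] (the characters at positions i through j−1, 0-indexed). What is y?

State sequence: q0 -a-> q1 -b-> q2 -a-> q3 -b-> q0 -a-> q1 -b-> q2 -b-> q4 -a-> q3 -b-> q0
First repeat at step 4: q0 was already visited.

So i = 0, j = 4, giving x = w[0:0] = ε, y = w[0:4] = abab, z = w[4:9] = abbab.
Check: |xy| = 4 ≤ 5 and |y| = 4 ≥ 1. Reading y takes D from q0 back to q0, so every xyⁱz is accepted.

abab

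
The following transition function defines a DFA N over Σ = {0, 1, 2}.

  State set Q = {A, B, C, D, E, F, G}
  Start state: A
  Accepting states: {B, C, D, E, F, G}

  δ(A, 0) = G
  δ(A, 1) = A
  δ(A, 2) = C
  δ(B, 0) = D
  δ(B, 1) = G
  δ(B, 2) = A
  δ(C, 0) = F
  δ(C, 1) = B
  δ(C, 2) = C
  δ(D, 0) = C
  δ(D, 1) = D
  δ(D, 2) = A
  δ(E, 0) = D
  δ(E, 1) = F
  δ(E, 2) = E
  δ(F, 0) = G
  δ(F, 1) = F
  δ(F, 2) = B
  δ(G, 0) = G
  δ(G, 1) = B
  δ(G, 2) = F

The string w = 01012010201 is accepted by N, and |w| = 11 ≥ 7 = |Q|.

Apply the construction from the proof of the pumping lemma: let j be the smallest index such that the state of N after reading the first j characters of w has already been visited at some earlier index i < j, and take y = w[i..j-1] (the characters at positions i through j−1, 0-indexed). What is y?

State sequence: A -0-> G -1-> B -0-> D -1-> D -2-> A -0-> G -1-> B -0-> D -2-> A -0-> G -1-> B
First repeat at step 4: D was already visited.

So i = 3, j = 4, giving x = w[0:3] = 010, y = w[3:4] = 1, z = w[4:11] = 2010201.
Check: |xy| = 4 ≤ 7 and |y| = 1 ≥ 1. Reading y takes N from D back to D, so every xyⁱz is accepted.
The DFA has 7 states, so the proof of the pumping lemma guarantees a repeated state among the first 7+1 visited; the segment between the two visits is the pumpable y.

1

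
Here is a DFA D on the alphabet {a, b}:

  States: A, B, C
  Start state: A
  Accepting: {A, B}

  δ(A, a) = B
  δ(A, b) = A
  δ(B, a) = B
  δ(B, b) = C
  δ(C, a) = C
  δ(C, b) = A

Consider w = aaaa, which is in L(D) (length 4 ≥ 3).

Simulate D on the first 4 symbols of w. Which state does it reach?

State sequence: A -a-> B -a-> B -a-> B -a-> B

After reading 4 characters, D is in state B.
(This kind of state-tracing is the core of the pumping-lemma construction: with 3 states, pigeonhole forces a repeat within the first 3 steps.)

B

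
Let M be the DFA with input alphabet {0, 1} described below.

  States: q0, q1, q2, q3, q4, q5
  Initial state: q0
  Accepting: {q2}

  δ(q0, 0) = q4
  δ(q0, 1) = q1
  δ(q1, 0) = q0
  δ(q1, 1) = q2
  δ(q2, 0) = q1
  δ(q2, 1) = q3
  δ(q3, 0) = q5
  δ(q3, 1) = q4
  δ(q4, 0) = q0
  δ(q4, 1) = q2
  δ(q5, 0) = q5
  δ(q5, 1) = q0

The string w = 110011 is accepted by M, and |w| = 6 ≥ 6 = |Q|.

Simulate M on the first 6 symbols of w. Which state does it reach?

Run of M on the first 6 characters of w = 1 1 0 0 1 1:
  step 0: q0  (start)
  step 1: q1  (read 1: q0→q1)
  step 2: q2  (read 1: q1→q2)
  step 3: q1  (read 0: q2→q1)
  step 4: q0  (read 0: q1→q0)
  step 5: q1  (read 1: q0→q1)
  step 6: q2  (read 1: q1→q2)

After reading 6 characters, M is in state q2.
(This kind of state-tracing is the core of the pumping-lemma construction: with 6 states, pigeonhole forces a repeat within the first 6 steps.)

q2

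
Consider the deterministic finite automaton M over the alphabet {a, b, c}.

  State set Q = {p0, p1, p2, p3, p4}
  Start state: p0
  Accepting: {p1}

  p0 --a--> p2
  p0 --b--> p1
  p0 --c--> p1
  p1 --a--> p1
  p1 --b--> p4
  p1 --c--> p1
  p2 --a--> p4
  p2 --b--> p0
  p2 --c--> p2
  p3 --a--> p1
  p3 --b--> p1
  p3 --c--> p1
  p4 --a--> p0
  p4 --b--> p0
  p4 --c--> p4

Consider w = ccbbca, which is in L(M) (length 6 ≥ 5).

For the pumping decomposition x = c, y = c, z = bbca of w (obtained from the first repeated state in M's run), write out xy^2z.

xy^2z = c·c·c·bbca = cccbbca.
Reading y = c takes M from p1 back to p1, so after x·y·y the machine is still in p1, and z then leads to the accepting state p1. Hence cccbbca ∈ L(M).

cccbbca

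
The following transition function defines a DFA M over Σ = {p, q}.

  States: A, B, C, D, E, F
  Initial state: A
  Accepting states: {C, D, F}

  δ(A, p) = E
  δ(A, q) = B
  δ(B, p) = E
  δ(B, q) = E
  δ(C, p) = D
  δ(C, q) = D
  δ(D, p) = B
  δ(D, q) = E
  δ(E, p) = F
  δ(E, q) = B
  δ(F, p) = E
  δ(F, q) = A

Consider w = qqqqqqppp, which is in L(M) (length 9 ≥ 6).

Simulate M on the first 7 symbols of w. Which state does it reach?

F

Run of M on the first 7 characters of w = q q q q q q p:
  step 0: A  (start)
  step 1: B  (read q: A→B)
  step 2: E  (read q: B→E)
  step 3: B  (read q: E→B)
  step 4: E  (read q: B→E)
  step 5: B  (read q: E→B)
  step 6: E  (read q: B→E)
  step 7: F  (read p: E→F)

After reading 7 characters, M is in state F.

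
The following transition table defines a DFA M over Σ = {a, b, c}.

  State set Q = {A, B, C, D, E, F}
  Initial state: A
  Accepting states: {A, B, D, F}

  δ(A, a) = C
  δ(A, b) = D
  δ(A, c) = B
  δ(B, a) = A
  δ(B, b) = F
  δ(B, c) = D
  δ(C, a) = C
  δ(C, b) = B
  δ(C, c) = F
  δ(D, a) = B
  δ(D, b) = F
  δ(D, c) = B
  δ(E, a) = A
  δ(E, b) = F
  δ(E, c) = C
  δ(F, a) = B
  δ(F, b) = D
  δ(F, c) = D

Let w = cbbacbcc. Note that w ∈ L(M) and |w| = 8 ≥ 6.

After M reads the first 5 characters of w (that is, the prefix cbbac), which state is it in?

D

State sequence: A -c-> B -b-> F -b-> D -a-> B -c-> D

After reading 5 characters, M is in state D.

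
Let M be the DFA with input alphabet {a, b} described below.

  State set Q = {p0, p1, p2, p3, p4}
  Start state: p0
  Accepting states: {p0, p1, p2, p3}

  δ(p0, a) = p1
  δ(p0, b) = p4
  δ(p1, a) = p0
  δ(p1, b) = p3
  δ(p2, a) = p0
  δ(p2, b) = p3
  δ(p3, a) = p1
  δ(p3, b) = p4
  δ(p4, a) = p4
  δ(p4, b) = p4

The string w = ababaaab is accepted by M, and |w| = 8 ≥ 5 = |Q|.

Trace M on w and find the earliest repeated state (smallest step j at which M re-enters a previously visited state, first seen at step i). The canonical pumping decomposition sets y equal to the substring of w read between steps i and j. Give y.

State sequence: p0 -a-> p1 -b-> p3 -a-> p1 -b-> p3 -a-> p1 -a-> p0 -a-> p1 -b-> p3
First repeat at step 3: p1 was already visited.

So i = 1, j = 3, giving x = w[0:1] = a, y = w[1:3] = ba, z = w[3:8] = baaab.
Check: |xy| = 3 ≤ 5 and |y| = 2 ≥ 1. Reading y takes M from p1 back to p1, so every xyⁱz is accepted.
The DFA has 5 states, so the proof of the pumping lemma guarantees a repeated state among the first 5+1 visited; the segment between the two visits is the pumpable y.

ba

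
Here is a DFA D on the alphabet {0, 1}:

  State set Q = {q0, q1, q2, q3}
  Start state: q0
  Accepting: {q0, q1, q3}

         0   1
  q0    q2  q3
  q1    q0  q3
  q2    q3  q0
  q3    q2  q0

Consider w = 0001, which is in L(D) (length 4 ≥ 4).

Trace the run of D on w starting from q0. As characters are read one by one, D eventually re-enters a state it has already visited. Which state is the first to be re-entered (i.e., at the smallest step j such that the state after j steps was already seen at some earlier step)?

q2

State sequence: q0 -0-> q2 -0-> q3 -0-> q2 -1-> q0
First repeat at step 3: q2 was already visited.

The earliest repeat is at step j = 3: D is in q2, which it already visited at step i = 1.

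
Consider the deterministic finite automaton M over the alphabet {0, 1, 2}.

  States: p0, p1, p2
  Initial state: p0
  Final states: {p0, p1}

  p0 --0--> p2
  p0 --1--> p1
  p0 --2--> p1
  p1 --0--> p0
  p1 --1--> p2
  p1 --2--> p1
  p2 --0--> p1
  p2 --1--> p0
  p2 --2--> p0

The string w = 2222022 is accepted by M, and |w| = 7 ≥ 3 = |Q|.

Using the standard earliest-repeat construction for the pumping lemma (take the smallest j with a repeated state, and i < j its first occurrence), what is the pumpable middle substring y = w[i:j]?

2

State sequence: p0 -2-> p1 -2-> p1 -2-> p1 -2-> p1 -0-> p0 -2-> p1 -2-> p1
First repeat at step 2: p1 was already visited.

So i = 1, j = 2, giving x = w[0:1] = 2, y = w[1:2] = 2, z = w[2:7] = 22022.
Check: |xy| = 2 ≤ 3 and |y| = 1 ≥ 1. Reading y takes M from p1 back to p1, so every xyⁱz is accepted.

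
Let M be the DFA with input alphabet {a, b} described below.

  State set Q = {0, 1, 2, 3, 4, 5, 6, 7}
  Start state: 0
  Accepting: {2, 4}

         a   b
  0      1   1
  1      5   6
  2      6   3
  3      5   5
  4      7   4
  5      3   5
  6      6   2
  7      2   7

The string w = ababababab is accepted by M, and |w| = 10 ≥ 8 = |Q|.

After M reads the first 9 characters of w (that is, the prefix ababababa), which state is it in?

State sequence: 0 -a-> 1 -b-> 6 -a-> 6 -b-> 2 -a-> 6 -b-> 2 -a-> 6 -b-> 2 -a-> 6

After reading 9 characters, M is in state 6.
(This kind of state-tracing is the core of the pumping-lemma construction: with 8 states, pigeonhole forces a repeat within the first 8 steps.)

6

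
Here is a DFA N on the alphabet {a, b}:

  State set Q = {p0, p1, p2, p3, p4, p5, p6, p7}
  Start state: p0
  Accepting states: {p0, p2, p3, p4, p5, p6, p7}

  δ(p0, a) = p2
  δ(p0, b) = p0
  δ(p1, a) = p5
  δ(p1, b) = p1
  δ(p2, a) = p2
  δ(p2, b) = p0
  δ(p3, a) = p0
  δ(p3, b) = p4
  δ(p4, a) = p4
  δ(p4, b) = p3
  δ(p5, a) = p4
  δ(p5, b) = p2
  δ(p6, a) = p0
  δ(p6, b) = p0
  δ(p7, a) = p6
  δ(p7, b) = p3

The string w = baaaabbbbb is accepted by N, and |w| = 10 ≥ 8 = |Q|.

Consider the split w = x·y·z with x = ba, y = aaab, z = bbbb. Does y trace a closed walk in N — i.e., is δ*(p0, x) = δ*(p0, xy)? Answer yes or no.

Run of N on the first 6 characters of w = b a a a a b:
  step 0: p0  (start)
  step 1: p0  (read b: p0→p0)
  step 2: p2  (read a: p0→p2)
  step 3: p2  (read a: p2→p2)
  step 4: p2  (read a: p2→p2)
  step 5: p2  (read a: p2→p2)
  step 6: p0  (read b: p2→p0)

After x (step 2): p2. After xy (step 6): p0.
They differ (p2 ≠ p0), so y is not a cycle from the state after x; this split is not the one the pumping-lemma construction produces, and pumping y need not keep the string in L(N).

no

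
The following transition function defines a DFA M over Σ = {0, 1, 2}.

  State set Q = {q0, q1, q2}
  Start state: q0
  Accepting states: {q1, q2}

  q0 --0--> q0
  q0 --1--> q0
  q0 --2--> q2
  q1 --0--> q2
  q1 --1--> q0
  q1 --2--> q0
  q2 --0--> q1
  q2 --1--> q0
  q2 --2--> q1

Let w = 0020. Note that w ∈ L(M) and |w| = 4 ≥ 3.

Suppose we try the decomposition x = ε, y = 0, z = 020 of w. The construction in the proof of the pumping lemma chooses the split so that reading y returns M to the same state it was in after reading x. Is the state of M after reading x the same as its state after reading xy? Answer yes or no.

State sequence: q0 -0-> q0

After x (step 0): q0. After xy (step 1): q0.
They match, so y = 0 drives M around a cycle from q0 back to itself; pumping y any number of times keeps M in q0 before reading z, and xyⁱz ∈ L(M) for every i ≥ 0.

yes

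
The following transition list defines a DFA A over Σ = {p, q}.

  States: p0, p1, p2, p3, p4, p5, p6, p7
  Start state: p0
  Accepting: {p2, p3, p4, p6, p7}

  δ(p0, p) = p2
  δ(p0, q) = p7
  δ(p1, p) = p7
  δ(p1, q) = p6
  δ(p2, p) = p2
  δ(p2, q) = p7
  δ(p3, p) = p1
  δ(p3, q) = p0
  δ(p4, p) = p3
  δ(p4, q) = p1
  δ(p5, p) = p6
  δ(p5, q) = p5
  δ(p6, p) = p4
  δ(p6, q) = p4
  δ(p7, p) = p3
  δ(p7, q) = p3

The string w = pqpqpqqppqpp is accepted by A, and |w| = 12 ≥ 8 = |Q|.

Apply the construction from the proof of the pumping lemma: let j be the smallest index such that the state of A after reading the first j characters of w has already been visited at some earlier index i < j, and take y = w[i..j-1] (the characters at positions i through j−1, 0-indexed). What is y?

pqpq

Run of A on w = p q p q p q q p p q p p:
  step 0: p0  (start)
  step 1: p2  (read p: p0→p2)
  step 2: p7  (read q: p2→p7)
  step 3: p3  (read p: p7→p3)
  step 4: p0  (read q: p3→p0)   ← first repeat (p0 seen earlier)
  step 5: p2  (read p: p0→p2)
  step 6: p7  (read q: p2→p7)
  step 7: p3  (read q: p7→p3)
  step 8: p1  (read p: p3→p1)
  step 9: p7  (read p: p1→p7)
  step 10: p3  (read q: p7→p3)
  step 11: p1  (read p: p3→p1)
  step 12: p7  (read p: p1→p7)

So i = 0, j = 4, giving x = w[0:0] = ε, y = w[0:4] = pqpq, z = w[4:12] = pqqppqpp.
Check: |xy| = 4 ≤ 8 and |y| = 4 ≥ 1. Reading y takes A from p0 back to p0, so every xyⁱz is accepted.
With |Q| = 8, pigeonhole forces a state repeat no later than step 8; the substring read between the first and second visits to that state can be pumped.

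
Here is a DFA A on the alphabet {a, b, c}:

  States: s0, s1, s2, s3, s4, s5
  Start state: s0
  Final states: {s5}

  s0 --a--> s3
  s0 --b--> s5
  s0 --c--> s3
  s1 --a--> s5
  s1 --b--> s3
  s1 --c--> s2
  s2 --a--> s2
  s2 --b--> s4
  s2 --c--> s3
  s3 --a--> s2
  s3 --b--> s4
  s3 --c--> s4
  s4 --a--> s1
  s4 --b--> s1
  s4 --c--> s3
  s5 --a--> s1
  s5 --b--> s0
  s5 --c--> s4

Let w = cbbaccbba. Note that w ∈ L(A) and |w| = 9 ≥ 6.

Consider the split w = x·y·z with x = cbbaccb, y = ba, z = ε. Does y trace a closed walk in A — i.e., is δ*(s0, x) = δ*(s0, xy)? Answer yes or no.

State sequence: s0 -c-> s3 -b-> s4 -b-> s1 -a-> s5 -c-> s4 -c-> s3 -b-> s4 -b-> s1 -a-> s5

After x (step 7): s4. After xy (step 9): s5.
They differ (s4 ≠ s5), so y is not a cycle from the state after x; this split is not the one the pumping-lemma construction produces, and pumping y need not keep the string in L(A).

no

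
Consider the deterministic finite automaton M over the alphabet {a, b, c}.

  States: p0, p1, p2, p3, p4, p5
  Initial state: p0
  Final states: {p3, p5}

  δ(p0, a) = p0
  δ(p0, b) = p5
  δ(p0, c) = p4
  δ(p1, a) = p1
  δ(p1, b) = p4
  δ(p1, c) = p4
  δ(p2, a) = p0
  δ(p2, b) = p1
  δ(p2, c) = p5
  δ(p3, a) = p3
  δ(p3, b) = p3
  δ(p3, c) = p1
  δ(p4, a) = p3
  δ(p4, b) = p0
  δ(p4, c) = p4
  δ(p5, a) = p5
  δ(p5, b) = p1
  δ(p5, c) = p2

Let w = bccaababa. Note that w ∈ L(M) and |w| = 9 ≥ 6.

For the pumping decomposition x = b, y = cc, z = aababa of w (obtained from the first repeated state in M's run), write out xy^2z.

bccccaababa

xy^2z = b·cc·cc·aababa = bccccaababa.
Reading y = cc takes M from p5 back to p5, so after x·y·y the machine is still in p5, and z then leads to the accepting state p3. Hence bccccaababa ∈ L(M).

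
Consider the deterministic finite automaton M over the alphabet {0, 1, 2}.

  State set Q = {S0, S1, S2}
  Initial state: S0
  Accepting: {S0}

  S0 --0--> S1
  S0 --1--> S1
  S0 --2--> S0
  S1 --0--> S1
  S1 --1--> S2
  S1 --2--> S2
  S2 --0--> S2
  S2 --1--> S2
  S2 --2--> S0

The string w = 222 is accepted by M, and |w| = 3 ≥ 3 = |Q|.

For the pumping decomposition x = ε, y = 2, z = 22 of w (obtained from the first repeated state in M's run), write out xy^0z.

xy⁰z = xz = ε·22 = 22.
Reading y = 2 takes M from S0 back to S0, so after x the machine is still in S0, and z then leads to the accepting state S0. Hence 22 ∈ L(M).

22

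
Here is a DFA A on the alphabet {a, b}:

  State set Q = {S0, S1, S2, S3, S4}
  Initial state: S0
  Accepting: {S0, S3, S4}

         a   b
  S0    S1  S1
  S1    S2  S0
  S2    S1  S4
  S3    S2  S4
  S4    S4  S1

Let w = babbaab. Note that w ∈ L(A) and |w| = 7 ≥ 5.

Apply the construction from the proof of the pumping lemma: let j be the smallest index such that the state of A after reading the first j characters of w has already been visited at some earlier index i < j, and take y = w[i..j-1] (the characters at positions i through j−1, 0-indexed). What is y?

Run of A on w = b a b b a a b:
  step 0: S0  (start)
  step 1: S1  (read b: S0→S1)
  step 2: S2  (read a: S1→S2)
  step 3: S4  (read b: S2→S4)
  step 4: S1  (read b: S4→S1)   ← first repeat (S1 seen earlier)
  step 5: S2  (read a: S1→S2)
  step 6: S1  (read a: S2→S1)
  step 7: S0  (read b: S1→S0)

So i = 1, j = 4, giving x = w[0:1] = b, y = w[1:4] = abb, z = w[4:7] = aab.
Check: |xy| = 4 ≤ 5 and |y| = 3 ≥ 1. Reading y takes A from S1 back to S1, so every xyⁱz is accepted.

abb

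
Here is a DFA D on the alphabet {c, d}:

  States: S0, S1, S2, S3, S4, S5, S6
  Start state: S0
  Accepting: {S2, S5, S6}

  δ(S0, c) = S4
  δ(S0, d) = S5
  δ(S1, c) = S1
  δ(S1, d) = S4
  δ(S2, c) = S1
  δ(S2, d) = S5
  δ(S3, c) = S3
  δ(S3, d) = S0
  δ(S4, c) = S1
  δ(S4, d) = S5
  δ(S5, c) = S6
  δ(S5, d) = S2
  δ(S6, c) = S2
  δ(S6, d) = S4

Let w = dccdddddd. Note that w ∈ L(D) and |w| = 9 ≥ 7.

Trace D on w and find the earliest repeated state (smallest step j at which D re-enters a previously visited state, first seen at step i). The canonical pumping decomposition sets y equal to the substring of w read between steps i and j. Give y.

Run of D on w = d c c d d d d d d:
  step 0: S0  (start)
  step 1: S5  (read d: S0→S5)
  step 2: S6  (read c: S5→S6)
  step 3: S2  (read c: S6→S2)
  step 4: S5  (read d: S2→S5)   ← first repeat (S5 seen earlier)
  step 5: S2  (read d: S5→S2)
  step 6: S5  (read d: S2→S5)
  step 7: S2  (read d: S5→S2)
  step 8: S5  (read d: S2→S5)
  step 9: S2  (read d: S5→S2)

So i = 1, j = 4, giving x = w[0:1] = d, y = w[1:4] = ccd, z = w[4:9] = ddddd.
Check: |xy| = 4 ≤ 7 and |y| = 3 ≥ 1. Reading y takes D from S5 back to S5, so every xyⁱz is accepted.
The DFA has 7 states, so the proof of the pumping lemma guarantees a repeated state among the first 7+1 visited; the segment between the two visits is the pumpable y.

ccd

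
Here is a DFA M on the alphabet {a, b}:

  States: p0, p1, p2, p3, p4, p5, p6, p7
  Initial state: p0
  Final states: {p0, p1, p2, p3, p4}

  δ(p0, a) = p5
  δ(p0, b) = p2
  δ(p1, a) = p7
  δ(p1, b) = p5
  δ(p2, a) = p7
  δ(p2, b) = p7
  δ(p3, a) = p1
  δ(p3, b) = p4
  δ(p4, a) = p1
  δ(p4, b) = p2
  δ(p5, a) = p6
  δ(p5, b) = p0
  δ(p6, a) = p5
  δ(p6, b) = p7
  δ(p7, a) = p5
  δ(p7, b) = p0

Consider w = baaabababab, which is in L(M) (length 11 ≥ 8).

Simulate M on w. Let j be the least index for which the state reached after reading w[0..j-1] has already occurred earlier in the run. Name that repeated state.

Run of M on w = b a a a b a b a b a b:
  step 0: p0  (start)
  step 1: p2  (read b: p0→p2)
  step 2: p7  (read a: p2→p7)
  step 3: p5  (read a: p7→p5)
  step 4: p6  (read a: p5→p6)
  step 5: p7  (read b: p6→p7)   ← first repeat (p7 seen earlier)
  step 6: p5  (read a: p7→p5)
  step 7: p0  (read b: p5→p0)
  step 8: p5  (read a: p0→p5)
  step 9: p0  (read b: p5→p0)
  step 10: p5  (read a: p0→p5)
  step 11: p0  (read b: p5→p0)

The earliest repeat is at step j = 5: M is in p7, which it already visited at step i = 2.

p7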